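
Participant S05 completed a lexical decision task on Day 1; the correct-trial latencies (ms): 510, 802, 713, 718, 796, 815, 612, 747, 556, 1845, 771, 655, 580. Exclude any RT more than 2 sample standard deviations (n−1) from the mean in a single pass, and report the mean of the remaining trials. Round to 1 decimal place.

689.6 ms

n = 13, ΣRT = 10120, M = 778.462
Σ(x−M)² = 1352587.23; s = √(1352587.23/12) = 335.731
Cutoffs: 778.462 ± 2·335.731 → [107.0, 1449.9]
Outside: 1845 → excluded.
Retained (n=12): Σ = 8275, mean = 8275/12 = 689.583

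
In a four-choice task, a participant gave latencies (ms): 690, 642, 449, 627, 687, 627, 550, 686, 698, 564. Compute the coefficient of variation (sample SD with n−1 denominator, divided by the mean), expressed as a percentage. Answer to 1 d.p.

12.9%

n = 10, Σ = 6220, M = 622.0000
Σ(x−M)² = 57648.000; s = √(57648.000/9) = 80.0333
CV = 80.0333 / 622.0000 = 0.12867 = 12.867%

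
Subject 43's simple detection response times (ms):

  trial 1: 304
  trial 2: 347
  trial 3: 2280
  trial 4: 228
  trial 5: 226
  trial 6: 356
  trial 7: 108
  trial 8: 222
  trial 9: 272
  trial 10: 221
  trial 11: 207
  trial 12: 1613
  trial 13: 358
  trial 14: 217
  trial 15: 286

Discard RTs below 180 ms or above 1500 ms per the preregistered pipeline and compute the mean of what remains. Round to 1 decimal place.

270.3 ms

Excluded: 108, 1613, 2280
Retained (n=12): Σ = 3244
Mean = 3244/12 = 270.3333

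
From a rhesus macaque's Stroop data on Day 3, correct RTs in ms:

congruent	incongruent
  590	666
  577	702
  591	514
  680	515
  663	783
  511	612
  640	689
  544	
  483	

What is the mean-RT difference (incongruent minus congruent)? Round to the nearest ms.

M(congruent) = 5279/9 = 586.556
M(incongruent) = 4481/7 = 640.143
Difference = 640.143 − 586.556 = 53.587 ms

54 ms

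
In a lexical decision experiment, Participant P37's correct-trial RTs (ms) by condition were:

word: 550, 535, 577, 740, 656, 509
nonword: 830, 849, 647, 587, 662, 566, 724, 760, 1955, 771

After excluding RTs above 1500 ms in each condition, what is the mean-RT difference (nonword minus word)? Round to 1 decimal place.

116.2 ms

nonword: exclude 1955
M(word) = 3567/6 = 594.500
M(nonword) = 6396/9 = 710.667
Difference = 710.667 − 594.500 = 116.167 ms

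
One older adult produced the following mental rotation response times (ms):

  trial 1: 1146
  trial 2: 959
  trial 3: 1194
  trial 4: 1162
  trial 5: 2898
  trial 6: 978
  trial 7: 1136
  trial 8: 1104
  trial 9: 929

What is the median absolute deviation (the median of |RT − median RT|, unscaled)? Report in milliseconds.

Sorted: 929, 959, 978, 1104, 1136, 1146, 1162, 1194, 2898 → median = 1136
|x − 1136|: 10, 177, 58, 26, 1762, 158, 0, 32, 207
Sorted deviations: 0, 10, 26, 32, 58, 158, 177, 207, 1762 → MAD = 58

58 ms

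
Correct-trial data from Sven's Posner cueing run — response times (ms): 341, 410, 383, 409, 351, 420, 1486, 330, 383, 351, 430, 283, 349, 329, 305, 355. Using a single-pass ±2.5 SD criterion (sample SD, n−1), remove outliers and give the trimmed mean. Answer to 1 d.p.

361.9 ms

n = 16, ΣRT = 6915, M = 432.188
Σ(x−M)² = 1210442.44; s = √(1210442.44/15) = 284.071
Cutoffs: 432.188 ± 2.5·284.071 → [-278.0, 1142.4]
Outside: 1486 → excluded.
Retained (n=15): Σ = 5429, mean = 5429/15 = 361.933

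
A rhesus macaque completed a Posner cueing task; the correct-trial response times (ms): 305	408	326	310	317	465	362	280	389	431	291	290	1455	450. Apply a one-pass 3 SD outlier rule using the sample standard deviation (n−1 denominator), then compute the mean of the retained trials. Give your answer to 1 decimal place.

n = 14, ΣRT = 6079, M = 434.214
Σ(x−M)² = 1173822.36; s = √(1173822.36/13) = 300.490
Cutoffs: 434.214 ± 3·300.490 → [-467.3, 1335.7]
Outside: 1455 → excluded.
Retained (n=13): Σ = 4624, mean = 4624/13 = 355.692

355.7 ms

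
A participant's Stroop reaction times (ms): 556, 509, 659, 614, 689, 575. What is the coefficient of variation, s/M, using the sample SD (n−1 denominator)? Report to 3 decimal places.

0.112

n = 6, Σ = 3602, M = 600.3333
Σ(x−M)² = 22439.333; s = √(22439.333/5) = 66.9915
CV = 66.9915 / 600.3333 = 0.11159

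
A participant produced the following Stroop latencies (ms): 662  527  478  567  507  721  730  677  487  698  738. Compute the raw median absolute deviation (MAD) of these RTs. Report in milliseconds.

76 ms

Sorted: 478, 487, 507, 527, 567, 662, 677, 698, 721, 730, 738 → median = 662
|x − 662|: 0, 135, 184, 95, 155, 59, 68, 15, 175, 36, 76
Sorted deviations: 0, 15, 36, 59, 68, 76, 95, 135, 155, 175, 184 → MAD = 76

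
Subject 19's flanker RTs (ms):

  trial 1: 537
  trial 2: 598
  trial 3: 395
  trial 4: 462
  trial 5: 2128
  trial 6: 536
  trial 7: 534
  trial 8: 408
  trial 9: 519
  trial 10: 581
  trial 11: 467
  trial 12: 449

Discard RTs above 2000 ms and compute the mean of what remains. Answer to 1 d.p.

498.7 ms

Excluded: 2128
Retained (n=11): Σ = 5486
Mean = 5486/11 = 498.7273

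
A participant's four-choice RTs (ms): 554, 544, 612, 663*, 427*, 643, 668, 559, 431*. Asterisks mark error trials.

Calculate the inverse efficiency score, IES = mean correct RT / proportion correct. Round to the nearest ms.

Correct trials (n=6): 554, 544, 612, 643, 668, 559
Mean correct RT = 3580/6 = 596.6667 ms
Proportion correct = 6/9
IES = 596.6667 / (6/9) = 895.000 ms

895 ms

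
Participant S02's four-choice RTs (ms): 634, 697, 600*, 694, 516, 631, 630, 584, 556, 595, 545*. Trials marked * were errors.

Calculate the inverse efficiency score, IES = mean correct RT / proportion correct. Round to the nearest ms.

Correct trials (n=9): 634, 697, 694, 516, 631, 630, 584, 556, 595
Mean correct RT = 5537/9 = 615.2222 ms
Proportion correct = 9/11
IES = 615.2222 / (9/11) = 751.938 ms

752 ms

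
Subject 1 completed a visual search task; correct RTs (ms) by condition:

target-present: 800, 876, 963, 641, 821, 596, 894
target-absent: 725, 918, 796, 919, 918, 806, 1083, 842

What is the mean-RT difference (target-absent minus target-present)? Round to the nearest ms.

M(target-present) = 5591/7 = 798.714
M(target-absent) = 7007/8 = 875.875
Difference = 875.875 − 798.714 = 77.161 ms

77 ms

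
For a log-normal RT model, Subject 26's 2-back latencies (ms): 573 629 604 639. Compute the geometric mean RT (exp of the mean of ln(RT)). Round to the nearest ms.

ln(RT): 6.3509, 6.4441, 6.4036, 6.4599
Mean ln(RT) = 25.6585/4 = 6.41462
Geometric mean = exp(6.41462) = 610.71 ms

611 ms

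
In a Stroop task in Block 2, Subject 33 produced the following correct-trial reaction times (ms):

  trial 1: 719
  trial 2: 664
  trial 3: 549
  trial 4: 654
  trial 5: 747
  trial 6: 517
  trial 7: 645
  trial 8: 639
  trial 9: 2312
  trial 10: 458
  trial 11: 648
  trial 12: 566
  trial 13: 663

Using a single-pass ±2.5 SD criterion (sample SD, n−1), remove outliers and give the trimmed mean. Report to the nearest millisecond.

n = 13, ΣRT = 9781, M = 752.385
Σ(x−M)² = 2712481.08; s = √(2712481.08/12) = 475.437
Cutoffs: 752.385 ± 2.5·475.437 → [-436.2, 1941.0]
Outside: 2312 → excluded.
Retained (n=12): Σ = 7469, mean = 7469/12 = 622.417

622 ms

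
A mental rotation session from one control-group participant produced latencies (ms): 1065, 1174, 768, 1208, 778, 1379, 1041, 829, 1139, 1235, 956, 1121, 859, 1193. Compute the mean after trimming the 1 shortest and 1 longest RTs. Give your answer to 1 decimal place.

Sorted: 768, 778, 829, 859, 956, 1041, 1065, 1121, 1139, 1174, 1193, 1208, 1235, 1379
Drop lowest 1 (768) and highest 1 (1379)
Remaining (n=12): Σ = 12598, mean = 12598/12 = 1049.833

1049.8 ms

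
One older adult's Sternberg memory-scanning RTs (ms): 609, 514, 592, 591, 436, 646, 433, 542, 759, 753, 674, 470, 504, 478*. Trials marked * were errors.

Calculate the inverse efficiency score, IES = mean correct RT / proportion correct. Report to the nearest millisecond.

Correct trials (n=13): 609, 514, 592, 591, 436, 646, 433, 542, 759, 753, 674, 470, 504
Mean correct RT = 7523/13 = 578.6923 ms
Proportion correct = 13/14
IES = 578.6923 / (13/14) = 623.207 ms

623 ms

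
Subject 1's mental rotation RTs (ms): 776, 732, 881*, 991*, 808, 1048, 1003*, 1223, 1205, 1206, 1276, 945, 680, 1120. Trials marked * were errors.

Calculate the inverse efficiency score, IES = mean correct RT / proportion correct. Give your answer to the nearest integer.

1275 ms

Correct trials (n=11): 776, 732, 808, 1048, 1223, 1205, 1206, 1276, 945, 680, 1120
Mean correct RT = 11019/11 = 1001.7273 ms
Proportion correct = 11/14
IES = 1001.7273 / (11/14) = 1274.926 ms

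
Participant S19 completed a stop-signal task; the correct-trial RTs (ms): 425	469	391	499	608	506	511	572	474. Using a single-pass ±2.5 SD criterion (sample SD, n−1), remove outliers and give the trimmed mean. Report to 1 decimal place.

495.0 ms

n = 9, ΣRT = 4455, M = 495.000
Σ(x−M)² = 35924.00; s = √(35924.00/8) = 67.011
Cutoffs: 495.000 ± 2.5·67.011 → [327.5, 662.5]
No RTs fall outside the cutoffs; all 9 retained. Mean = 4455/9 = 495.000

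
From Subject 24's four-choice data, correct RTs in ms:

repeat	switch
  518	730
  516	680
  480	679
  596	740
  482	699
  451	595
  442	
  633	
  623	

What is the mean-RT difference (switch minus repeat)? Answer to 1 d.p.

160.4 ms

M(repeat) = 4741/9 = 526.778
M(switch) = 4123/6 = 687.167
Difference = 687.167 − 526.778 = 160.389 ms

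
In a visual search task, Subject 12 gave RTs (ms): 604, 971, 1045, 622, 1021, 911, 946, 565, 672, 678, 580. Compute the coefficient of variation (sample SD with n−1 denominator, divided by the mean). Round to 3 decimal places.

0.247

n = 11, Σ = 8615, M = 783.1818
Σ(x−M)² = 373625.636; s = √(373625.636/10) = 193.2940
CV = 193.2940 / 783.1818 = 0.24681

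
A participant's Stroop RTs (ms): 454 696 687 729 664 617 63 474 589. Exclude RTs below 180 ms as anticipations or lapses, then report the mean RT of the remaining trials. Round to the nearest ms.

Excluded: 63
Retained (n=8): Σ = 4910
Mean = 4910/8 = 613.7500

614 ms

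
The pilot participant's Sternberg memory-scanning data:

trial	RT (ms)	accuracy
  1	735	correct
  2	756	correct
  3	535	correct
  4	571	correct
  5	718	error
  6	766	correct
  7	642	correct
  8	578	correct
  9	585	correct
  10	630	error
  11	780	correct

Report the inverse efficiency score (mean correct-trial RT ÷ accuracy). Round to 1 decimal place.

807.8 ms

Correct trials (n=9): 735, 756, 535, 571, 766, 642, 578, 585, 780
Mean correct RT = 5948/9 = 660.8889 ms
Proportion correct = 9/11
IES = 660.8889 / (9/11) = 807.753 ms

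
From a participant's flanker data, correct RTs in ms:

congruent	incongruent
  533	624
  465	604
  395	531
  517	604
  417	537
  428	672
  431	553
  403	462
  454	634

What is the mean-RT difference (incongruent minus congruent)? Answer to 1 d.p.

M(congruent) = 4043/9 = 449.222
M(incongruent) = 5221/9 = 580.111
Difference = 580.111 − 449.222 = 130.889 ms

130.9 ms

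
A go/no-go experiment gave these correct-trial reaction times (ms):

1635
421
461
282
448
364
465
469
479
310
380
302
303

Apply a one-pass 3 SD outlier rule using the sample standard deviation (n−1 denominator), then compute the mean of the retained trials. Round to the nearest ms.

n = 13, ΣRT = 6319, M = 486.077
Σ(x−M)² = 1493330.92; s = √(1493330.92/12) = 352.767
Cutoffs: 486.077 ± 3·352.767 → [-572.2, 1544.4]
Outside: 1635 → excluded.
Retained (n=12): Σ = 4684, mean = 4684/12 = 390.333

390 ms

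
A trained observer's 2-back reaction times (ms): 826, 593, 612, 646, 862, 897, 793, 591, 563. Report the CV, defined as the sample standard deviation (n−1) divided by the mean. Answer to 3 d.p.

0.188

n = 9, Σ = 6383, M = 709.2222
Σ(x−M)² = 141571.556; s = √(141571.556/8) = 133.0280
CV = 133.0280 / 709.2222 = 0.18757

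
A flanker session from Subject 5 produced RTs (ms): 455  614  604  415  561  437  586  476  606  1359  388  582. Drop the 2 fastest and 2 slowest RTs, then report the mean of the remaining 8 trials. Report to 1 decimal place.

538.4 ms

Sorted: 388, 415, 437, 455, 476, 561, 582, 586, 604, 606, 614, 1359
Drop lowest 2 (388, 415) and highest 2 (614, 1359)
Remaining (n=8): Σ = 4307, mean = 4307/8 = 538.375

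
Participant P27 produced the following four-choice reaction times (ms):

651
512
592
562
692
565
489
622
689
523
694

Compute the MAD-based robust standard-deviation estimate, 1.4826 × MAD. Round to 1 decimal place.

102.3 ms

Sorted: 489, 512, 523, 562, 565, 592, 622, 651, 689, 692, 694 → median = 592
|x − 592| sorted: 0, 27, 30, 30, 59, 69, 80, 97, 100, 102, 103 → MAD = 69
Robust SD ≈ 1.4826 × 69 = 102.299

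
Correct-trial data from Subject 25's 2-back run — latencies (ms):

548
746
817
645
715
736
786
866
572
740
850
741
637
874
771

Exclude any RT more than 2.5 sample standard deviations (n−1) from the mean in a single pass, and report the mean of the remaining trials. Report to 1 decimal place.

736.3 ms

n = 15, ΣRT = 11044, M = 736.267
Σ(x−M)² = 140128.93; s = √(140128.93/14) = 100.046
Cutoffs: 736.267 ± 2.5·100.046 → [486.2, 986.4]
No RTs fall outside the cutoffs; all 15 retained. Mean = 11044/15 = 736.267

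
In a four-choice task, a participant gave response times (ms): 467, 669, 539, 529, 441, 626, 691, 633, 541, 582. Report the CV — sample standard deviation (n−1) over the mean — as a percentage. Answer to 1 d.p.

14.6%

n = 10, Σ = 5718, M = 571.8000
Σ(x−M)² = 62391.600; s = √(62391.600/9) = 83.2610
CV = 83.2610 / 571.8000 = 0.14561 = 14.561%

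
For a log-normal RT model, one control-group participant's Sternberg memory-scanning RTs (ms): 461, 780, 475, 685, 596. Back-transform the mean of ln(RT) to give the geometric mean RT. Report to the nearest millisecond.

ln(RT): 6.1334, 6.6593, 6.1633, 6.5294, 6.3902
Mean ln(RT) = 31.8757/5 = 6.37513
Geometric mean = exp(6.37513) = 587.06 ms

587 ms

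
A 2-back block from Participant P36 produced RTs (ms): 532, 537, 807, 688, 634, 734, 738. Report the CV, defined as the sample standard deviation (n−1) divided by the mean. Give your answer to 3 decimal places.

n = 7, Σ = 4670, M = 667.1429
Σ(x−M)² = 65784.857; s = √(65784.857/6) = 104.7098
CV = 104.7098 / 667.1429 = 0.15695

0.157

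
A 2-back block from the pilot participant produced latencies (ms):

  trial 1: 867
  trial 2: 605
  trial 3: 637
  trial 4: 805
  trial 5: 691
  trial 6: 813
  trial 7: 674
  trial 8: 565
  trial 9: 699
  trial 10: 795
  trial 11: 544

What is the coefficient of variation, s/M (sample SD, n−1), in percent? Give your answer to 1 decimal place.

n = 11, Σ = 7695, M = 699.5455
Σ(x−M)² = 117018.727; s = √(117018.727/10) = 108.1752
CV = 108.1752 / 699.5455 = 0.15464 = 15.464%

15.5%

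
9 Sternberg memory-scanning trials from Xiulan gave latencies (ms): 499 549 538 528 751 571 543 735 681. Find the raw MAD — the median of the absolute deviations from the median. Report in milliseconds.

Sorted: 499, 528, 538, 543, 549, 571, 681, 735, 751 → median = 549
|x − 549|: 50, 0, 11, 21, 202, 22, 6, 186, 132
Sorted deviations: 0, 6, 11, 21, 22, 50, 132, 186, 202 → MAD = 22

22 ms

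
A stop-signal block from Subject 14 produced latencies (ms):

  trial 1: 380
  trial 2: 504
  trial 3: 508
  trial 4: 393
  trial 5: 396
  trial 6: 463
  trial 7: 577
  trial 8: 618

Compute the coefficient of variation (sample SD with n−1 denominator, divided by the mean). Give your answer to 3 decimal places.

n = 8, Σ = 3839, M = 479.8750
Σ(x−M)² = 54726.875; s = √(54726.875/7) = 88.4202
CV = 88.4202 / 479.8750 = 0.18426

0.184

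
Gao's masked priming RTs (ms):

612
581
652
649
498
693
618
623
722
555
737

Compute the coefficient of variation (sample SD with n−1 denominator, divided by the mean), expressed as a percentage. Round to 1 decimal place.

n = 11, Σ = 6940, M = 630.9091
Σ(x−M)² = 50684.909; s = √(50684.909/10) = 71.1933
CV = 71.1933 / 630.9091 = 0.11284 = 11.284%

11.3%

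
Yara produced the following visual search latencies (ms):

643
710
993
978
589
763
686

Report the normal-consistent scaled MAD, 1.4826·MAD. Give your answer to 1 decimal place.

Sorted: 589, 643, 686, 710, 763, 978, 993 → median = 710
|x − 710| sorted: 0, 24, 53, 67, 121, 268, 283 → MAD = 67
Robust SD ≈ 1.4826 × 67 = 99.334

99.3 ms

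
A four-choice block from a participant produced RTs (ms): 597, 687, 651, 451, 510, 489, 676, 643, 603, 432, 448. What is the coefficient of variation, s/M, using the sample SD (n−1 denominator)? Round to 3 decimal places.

0.174

n = 11, Σ = 6187, M = 562.4545
Σ(x−M)² = 96256.727; s = √(96256.727/10) = 98.1105
CV = 98.1105 / 562.4545 = 0.17443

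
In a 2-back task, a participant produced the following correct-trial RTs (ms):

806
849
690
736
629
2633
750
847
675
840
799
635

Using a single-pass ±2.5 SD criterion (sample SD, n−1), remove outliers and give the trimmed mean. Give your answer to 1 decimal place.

750.5 ms

n = 12, ΣRT = 10889, M = 907.417
Σ(x−M)² = 3318462.92; s = √(3318462.92/11) = 549.253
Cutoffs: 907.417 ± 2.5·549.253 → [-465.7, 2280.5]
Outside: 2633 → excluded.
Retained (n=11): Σ = 8256, mean = 8256/11 = 750.545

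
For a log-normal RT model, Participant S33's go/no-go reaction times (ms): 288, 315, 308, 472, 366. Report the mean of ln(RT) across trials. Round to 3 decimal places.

ln(RT): 5.6630, 5.7526, 5.7301, 6.1570, 5.9026
Σ ln(RT) = 29.2052
Mean = 29.2052/5 = 5.84105

5.841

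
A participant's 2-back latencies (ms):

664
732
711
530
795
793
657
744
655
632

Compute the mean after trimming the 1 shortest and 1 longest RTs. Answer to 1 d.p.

698.5 ms

Sorted: 530, 632, 655, 657, 664, 711, 732, 744, 793, 795
Drop lowest 1 (530) and highest 1 (795)
Remaining (n=8): Σ = 5588, mean = 5588/8 = 698.500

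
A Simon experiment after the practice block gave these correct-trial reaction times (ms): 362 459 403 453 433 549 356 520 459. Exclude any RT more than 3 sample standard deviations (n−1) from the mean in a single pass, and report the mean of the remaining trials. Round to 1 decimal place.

443.8 ms

n = 9, ΣRT = 3994, M = 443.778
Σ(x−M)² = 33601.56; s = √(33601.56/8) = 64.809
Cutoffs: 443.778 ± 3·64.809 → [249.4, 638.2]
No RTs fall outside the cutoffs; all 9 retained. Mean = 3994/9 = 443.778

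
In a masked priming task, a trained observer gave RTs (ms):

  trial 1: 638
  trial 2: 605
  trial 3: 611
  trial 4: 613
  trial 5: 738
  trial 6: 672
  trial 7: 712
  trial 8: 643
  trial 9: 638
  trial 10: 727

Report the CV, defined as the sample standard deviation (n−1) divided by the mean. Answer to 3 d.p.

n = 10, Σ = 6597, M = 659.7000
Σ(x−M)² = 22312.100; s = √(22312.100/9) = 49.7908
CV = 49.7908 / 659.7000 = 0.07547

0.075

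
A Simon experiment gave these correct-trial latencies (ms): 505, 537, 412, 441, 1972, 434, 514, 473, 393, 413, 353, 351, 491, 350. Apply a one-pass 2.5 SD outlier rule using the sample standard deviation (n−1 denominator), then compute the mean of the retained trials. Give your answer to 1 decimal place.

n = 14, ΣRT = 7639, M = 545.643
Σ(x−M)² = 2240927.21; s = √(2240927.21/13) = 415.186
Cutoffs: 545.643 ± 2.5·415.186 → [-492.3, 1583.6]
Outside: 1972 → excluded.
Retained (n=13): Σ = 5667, mean = 5667/13 = 435.923

435.9 ms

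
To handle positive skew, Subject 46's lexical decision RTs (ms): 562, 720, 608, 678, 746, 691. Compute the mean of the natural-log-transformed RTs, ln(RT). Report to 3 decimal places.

ln(RT): 6.3315, 6.5793, 6.4102, 6.5191, 6.6147, 6.5381
Σ ln(RT) = 38.9929
Mean = 38.9929/6 = 6.49882

6.499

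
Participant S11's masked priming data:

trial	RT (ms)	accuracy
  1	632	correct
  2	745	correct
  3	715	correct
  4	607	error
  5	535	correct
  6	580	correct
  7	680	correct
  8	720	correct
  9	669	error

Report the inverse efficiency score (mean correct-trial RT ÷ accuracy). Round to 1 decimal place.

846.2 ms

Correct trials (n=7): 632, 745, 715, 535, 580, 680, 720
Mean correct RT = 4607/7 = 658.1429 ms
Proportion correct = 7/9
IES = 658.1429 / (7/9) = 846.184 ms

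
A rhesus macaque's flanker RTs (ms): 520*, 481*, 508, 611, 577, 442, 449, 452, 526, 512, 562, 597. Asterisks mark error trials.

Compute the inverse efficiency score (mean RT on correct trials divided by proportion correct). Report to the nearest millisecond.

Correct trials (n=10): 508, 611, 577, 442, 449, 452, 526, 512, 562, 597
Mean correct RT = 5236/10 = 523.6000 ms
Proportion correct = 10/12
IES = 523.6000 / (10/12) = 628.320 ms

628 ms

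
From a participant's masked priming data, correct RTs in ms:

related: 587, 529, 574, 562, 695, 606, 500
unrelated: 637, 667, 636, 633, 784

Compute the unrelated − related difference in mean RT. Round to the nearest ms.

92 ms

M(related) = 4053/7 = 579.000
M(unrelated) = 3357/5 = 671.400
Difference = 671.400 − 579.000 = 92.400 ms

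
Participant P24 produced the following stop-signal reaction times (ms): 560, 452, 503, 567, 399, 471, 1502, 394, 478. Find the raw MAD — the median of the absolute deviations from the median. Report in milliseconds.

Sorted: 394, 399, 452, 471, 478, 503, 560, 567, 1502 → median = 478
|x − 478|: 82, 26, 25, 89, 79, 7, 1024, 84, 0
Sorted deviations: 0, 7, 25, 26, 79, 82, 84, 89, 1024 → MAD = 79

79 ms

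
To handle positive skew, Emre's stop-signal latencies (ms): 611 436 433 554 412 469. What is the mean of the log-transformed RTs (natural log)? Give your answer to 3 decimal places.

6.175

ln(RT): 6.4151, 6.0776, 6.0707, 6.3172, 6.0210, 6.1506
Σ ln(RT) = 37.0523
Mean = 37.0523/6 = 6.17538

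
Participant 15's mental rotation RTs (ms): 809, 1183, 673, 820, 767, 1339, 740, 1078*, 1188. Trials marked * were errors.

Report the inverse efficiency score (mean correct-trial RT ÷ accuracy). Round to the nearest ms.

Correct trials (n=8): 809, 1183, 673, 820, 767, 1339, 740, 1188
Mean correct RT = 7519/8 = 939.8750 ms
Proportion correct = 8/9
IES = 939.8750 / (8/9) = 1057.359 ms

1057 ms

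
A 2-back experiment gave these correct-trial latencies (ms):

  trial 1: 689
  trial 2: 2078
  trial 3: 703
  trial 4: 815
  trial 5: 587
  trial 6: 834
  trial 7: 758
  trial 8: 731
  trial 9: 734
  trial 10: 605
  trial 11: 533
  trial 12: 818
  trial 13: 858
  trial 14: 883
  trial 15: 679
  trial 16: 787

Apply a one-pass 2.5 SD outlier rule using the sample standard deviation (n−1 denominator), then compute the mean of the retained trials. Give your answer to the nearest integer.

n = 16, ΣRT = 13092, M = 818.250
Σ(x−M)² = 1842017.00; s = √(1842017.00/15) = 350.430
Cutoffs: 818.250 ± 2.5·350.430 → [-57.8, 1694.3]
Outside: 2078 → excluded.
Retained (n=15): Σ = 11014, mean = 11014/15 = 734.267

734 ms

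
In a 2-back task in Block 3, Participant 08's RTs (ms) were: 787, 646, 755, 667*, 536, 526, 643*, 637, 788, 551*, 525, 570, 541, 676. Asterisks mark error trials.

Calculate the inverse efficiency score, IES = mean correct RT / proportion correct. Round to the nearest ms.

808 ms

Correct trials (n=11): 787, 646, 755, 536, 526, 637, 788, 525, 570, 541, 676
Mean correct RT = 6987/11 = 635.1818 ms
Proportion correct = 11/14
IES = 635.1818 / (11/14) = 808.413 ms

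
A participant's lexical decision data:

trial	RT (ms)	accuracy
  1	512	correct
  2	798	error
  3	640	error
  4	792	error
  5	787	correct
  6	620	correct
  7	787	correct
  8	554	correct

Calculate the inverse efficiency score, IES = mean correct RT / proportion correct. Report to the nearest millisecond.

Correct trials (n=5): 512, 787, 620, 787, 554
Mean correct RT = 3260/5 = 652.0000 ms
Proportion correct = 5/8
IES = 652.0000 / (5/8) = 1043.200 ms

1043 ms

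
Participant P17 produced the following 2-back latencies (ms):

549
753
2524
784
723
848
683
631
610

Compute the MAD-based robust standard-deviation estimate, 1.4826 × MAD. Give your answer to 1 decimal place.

136.4 ms

Sorted: 549, 610, 631, 683, 723, 753, 784, 848, 2524 → median = 723
|x − 723| sorted: 0, 30, 40, 61, 92, 113, 125, 174, 1801 → MAD = 92
Robust SD ≈ 1.4826 × 92 = 136.399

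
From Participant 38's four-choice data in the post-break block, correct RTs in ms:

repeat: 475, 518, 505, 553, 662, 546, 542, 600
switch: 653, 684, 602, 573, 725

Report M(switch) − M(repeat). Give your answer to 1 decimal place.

M(repeat) = 4401/8 = 550.125
M(switch) = 3237/5 = 647.400
Difference = 647.400 − 550.125 = 97.275 ms

97.3 ms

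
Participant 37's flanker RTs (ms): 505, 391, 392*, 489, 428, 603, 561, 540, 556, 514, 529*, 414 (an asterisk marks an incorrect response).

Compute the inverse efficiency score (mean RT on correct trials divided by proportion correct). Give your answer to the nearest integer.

600 ms

Correct trials (n=10): 505, 391, 489, 428, 603, 561, 540, 556, 514, 414
Mean correct RT = 5001/10 = 500.1000 ms
Proportion correct = 10/12
IES = 500.1000 / (10/12) = 600.120 ms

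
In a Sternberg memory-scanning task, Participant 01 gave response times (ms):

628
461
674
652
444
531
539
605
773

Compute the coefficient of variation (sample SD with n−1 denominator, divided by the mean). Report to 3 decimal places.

0.180

n = 9, Σ = 5307, M = 589.6667
Σ(x−M)² = 90096.000; s = √(90096.000/8) = 106.1226
CV = 106.1226 / 589.6667 = 0.17997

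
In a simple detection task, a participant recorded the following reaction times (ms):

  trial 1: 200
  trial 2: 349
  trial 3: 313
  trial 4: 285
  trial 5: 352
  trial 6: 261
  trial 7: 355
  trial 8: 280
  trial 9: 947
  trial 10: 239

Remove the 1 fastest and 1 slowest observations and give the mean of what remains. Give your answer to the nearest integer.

304 ms

Sorted: 200, 239, 261, 280, 285, 313, 349, 352, 355, 947
Drop lowest 1 (200) and highest 1 (947)
Remaining (n=8): Σ = 2434, mean = 2434/8 = 304.250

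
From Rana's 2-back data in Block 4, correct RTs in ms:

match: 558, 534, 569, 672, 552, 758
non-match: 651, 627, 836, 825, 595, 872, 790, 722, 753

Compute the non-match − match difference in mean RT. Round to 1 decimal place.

M(match) = 3643/6 = 607.167
M(non-match) = 6671/9 = 741.222
Difference = 741.222 − 607.167 = 134.056 ms

134.1 ms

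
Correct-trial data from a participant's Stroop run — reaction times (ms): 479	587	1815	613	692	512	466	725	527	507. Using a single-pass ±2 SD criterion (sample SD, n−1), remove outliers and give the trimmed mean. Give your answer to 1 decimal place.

567.6 ms

n = 10, ΣRT = 6923, M = 692.300
Σ(x−M)² = 1469778.10; s = √(1469778.10/9) = 404.115
Cutoffs: 692.300 ± 2·404.115 → [-115.9, 1500.5]
Outside: 1815 → excluded.
Retained (n=9): Σ = 5108, mean = 5108/9 = 567.556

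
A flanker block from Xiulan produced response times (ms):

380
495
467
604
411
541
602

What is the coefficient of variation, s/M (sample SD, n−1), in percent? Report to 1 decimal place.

n = 7, Σ = 3500, M = 500.0000
Σ(x−M)² = 46336.000; s = √(46336.000/6) = 87.8787
CV = 87.8787 / 500.0000 = 0.17576 = 17.576%

17.6%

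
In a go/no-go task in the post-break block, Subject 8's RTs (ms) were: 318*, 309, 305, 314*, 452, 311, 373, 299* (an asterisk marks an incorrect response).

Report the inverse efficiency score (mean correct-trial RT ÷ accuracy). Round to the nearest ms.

Correct trials (n=5): 309, 305, 452, 311, 373
Mean correct RT = 1750/5 = 350.0000 ms
Proportion correct = 5/8
IES = 350.0000 / (5/8) = 560.000 ms

560 ms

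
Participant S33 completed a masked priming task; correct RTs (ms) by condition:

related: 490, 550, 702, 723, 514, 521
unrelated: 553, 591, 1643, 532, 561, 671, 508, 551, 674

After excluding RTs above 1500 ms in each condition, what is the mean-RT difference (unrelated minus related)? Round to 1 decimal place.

unrelated: exclude 1643
M(related) = 3500/6 = 583.333
M(unrelated) = 4641/8 = 580.125
Difference = 580.125 − 583.333 = -3.208 ms

-3.2 ms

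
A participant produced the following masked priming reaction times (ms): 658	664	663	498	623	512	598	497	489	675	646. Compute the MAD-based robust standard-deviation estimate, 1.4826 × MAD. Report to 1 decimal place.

60.8 ms

Sorted: 489, 497, 498, 512, 598, 623, 646, 658, 663, 664, 675 → median = 623
|x − 623| sorted: 0, 23, 25, 35, 40, 41, 52, 111, 125, 126, 134 → MAD = 41
Robust SD ≈ 1.4826 × 41 = 60.787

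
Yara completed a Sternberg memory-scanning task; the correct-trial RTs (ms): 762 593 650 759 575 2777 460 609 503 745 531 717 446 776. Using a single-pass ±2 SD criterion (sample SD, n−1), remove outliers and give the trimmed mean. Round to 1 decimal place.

n = 14, ΣRT = 10903, M = 778.786
Σ(x−M)² = 4469784.36; s = √(4469784.36/13) = 586.370
Cutoffs: 778.786 ± 2·586.370 → [-394.0, 1951.5]
Outside: 2777 → excluded.
Retained (n=13): Σ = 8126, mean = 8126/13 = 625.077

625.1 ms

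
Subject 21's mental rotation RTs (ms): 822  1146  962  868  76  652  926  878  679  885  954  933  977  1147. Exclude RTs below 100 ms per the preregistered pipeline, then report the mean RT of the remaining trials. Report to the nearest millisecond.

910 ms

Excluded: 76
Retained (n=13): Σ = 11829
Mean = 11829/13 = 909.9231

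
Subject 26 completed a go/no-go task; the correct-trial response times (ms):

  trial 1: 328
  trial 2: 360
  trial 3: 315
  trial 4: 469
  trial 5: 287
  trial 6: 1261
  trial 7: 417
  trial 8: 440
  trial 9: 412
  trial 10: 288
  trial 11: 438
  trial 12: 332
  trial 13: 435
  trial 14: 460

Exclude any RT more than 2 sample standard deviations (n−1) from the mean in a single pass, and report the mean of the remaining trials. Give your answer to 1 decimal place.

n = 14, ΣRT = 6242, M = 445.857
Σ(x−M)² = 768889.71; s = √(768889.71/13) = 243.198
Cutoffs: 445.857 ± 2·243.198 → [-40.5, 932.3]
Outside: 1261 → excluded.
Retained (n=13): Σ = 4981, mean = 4981/13 = 383.154

383.2 ms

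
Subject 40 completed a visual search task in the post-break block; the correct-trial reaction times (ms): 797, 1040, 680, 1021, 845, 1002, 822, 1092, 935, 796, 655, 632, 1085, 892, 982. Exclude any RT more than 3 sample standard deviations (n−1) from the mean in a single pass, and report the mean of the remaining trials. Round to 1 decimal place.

885.1 ms

n = 15, ΣRT = 13276, M = 885.067
Σ(x−M)² = 331184.93; s = √(331184.93/14) = 153.805
Cutoffs: 885.067 ± 3·153.805 → [423.7, 1346.5]
No RTs fall outside the cutoffs; all 15 retained. Mean = 13276/15 = 885.067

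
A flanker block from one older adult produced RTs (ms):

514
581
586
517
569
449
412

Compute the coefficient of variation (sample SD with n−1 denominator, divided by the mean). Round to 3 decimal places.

0.130

n = 7, Σ = 3628, M = 518.2857
Σ(x−M)² = 27207.429; s = √(27207.429/6) = 67.3392
CV = 67.3392 / 518.2857 = 0.12993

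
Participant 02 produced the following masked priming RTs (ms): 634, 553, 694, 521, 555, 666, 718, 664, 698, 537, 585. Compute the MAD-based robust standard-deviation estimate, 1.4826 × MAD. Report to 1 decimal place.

Sorted: 521, 537, 553, 555, 585, 634, 664, 666, 694, 698, 718 → median = 634
|x − 634| sorted: 0, 30, 32, 49, 60, 64, 79, 81, 84, 97, 113 → MAD = 64
Robust SD ≈ 1.4826 × 64 = 94.886

94.9 ms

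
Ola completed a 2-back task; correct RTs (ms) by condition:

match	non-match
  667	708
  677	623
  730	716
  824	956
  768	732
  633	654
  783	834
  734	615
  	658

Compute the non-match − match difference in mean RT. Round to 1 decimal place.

-5.2 ms

M(match) = 5816/8 = 727.000
M(non-match) = 6496/9 = 721.778
Difference = 721.778 − 727.000 = -5.222 ms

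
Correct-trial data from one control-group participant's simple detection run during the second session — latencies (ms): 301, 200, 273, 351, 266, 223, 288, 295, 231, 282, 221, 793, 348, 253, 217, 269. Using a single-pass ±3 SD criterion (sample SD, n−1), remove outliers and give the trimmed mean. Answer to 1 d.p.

267.9 ms

n = 16, ΣRT = 4811, M = 300.688
Σ(x−M)² = 287315.44; s = √(287315.44/15) = 138.399
Cutoffs: 300.688 ± 3·138.399 → [-114.5, 715.9]
Outside: 793 → excluded.
Retained (n=15): Σ = 4018, mean = 4018/15 = 267.867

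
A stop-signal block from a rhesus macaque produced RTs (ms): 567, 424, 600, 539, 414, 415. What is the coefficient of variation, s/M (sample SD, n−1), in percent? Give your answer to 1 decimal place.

17.2%

n = 6, Σ = 2959, M = 493.1667
Σ(x−M)² = 36126.833; s = √(36126.833/5) = 85.0022
CV = 85.0022 / 493.1667 = 0.17236 = 17.236%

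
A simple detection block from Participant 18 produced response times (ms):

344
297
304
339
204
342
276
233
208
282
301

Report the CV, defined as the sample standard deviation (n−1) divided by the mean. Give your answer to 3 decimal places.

0.178

n = 11, Σ = 3130, M = 284.5455
Σ(x−M)² = 25688.727; s = √(25688.727/10) = 50.6840
CV = 50.6840 / 284.5455 = 0.17812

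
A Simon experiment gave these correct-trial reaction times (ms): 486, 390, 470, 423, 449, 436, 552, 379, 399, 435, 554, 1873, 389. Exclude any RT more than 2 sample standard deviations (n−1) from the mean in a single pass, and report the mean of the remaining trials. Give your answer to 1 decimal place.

n = 13, ΣRT = 7235, M = 556.538
Σ(x−M)² = 1916403.23; s = √(1916403.23/12) = 399.625
Cutoffs: 556.538 ± 2·399.625 → [-242.7, 1355.8]
Outside: 1873 → excluded.
Retained (n=12): Σ = 5362, mean = 5362/12 = 446.833

446.8 ms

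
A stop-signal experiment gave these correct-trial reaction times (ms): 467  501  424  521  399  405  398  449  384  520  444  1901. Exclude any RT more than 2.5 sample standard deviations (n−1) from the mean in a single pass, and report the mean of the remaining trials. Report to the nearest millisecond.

447 ms

n = 12, ΣRT = 6813, M = 567.750
Σ(x−M)² = 1964250.25; s = √(1964250.25/11) = 422.573
Cutoffs: 567.750 ± 2.5·422.573 → [-488.7, 1624.2]
Outside: 1901 → excluded.
Retained (n=11): Σ = 4912, mean = 4912/11 = 446.545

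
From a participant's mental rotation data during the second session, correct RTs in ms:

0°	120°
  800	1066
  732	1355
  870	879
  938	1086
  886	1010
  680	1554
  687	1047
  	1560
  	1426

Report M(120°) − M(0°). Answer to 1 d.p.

421.3 ms

M(0°) = 5593/7 = 799.000
M(120°) = 10983/9 = 1220.333
Difference = 1220.333 − 799.000 = 421.333 ms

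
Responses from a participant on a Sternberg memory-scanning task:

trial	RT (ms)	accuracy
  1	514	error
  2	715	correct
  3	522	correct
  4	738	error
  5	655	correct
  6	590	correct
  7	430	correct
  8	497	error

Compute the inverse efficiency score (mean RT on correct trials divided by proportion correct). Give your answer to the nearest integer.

Correct trials (n=5): 715, 522, 655, 590, 430
Mean correct RT = 2912/5 = 582.4000 ms
Proportion correct = 5/8
IES = 582.4000 / (5/8) = 931.840 ms

932 ms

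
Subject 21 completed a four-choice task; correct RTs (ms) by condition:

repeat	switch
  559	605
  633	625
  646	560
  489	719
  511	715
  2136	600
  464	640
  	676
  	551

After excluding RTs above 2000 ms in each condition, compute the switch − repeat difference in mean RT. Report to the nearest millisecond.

repeat: exclude 2136
M(repeat) = 3302/6 = 550.333
M(switch) = 5691/9 = 632.333
Difference = 632.333 − 550.333 = 82.000 ms

82 ms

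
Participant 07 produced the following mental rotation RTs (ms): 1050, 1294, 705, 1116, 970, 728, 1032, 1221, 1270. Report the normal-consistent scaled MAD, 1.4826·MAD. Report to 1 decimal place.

253.5 ms

Sorted: 705, 728, 970, 1032, 1050, 1116, 1221, 1270, 1294 → median = 1050
|x − 1050| sorted: 0, 18, 66, 80, 171, 220, 244, 322, 345 → MAD = 171
Robust SD ≈ 1.4826 × 171 = 253.525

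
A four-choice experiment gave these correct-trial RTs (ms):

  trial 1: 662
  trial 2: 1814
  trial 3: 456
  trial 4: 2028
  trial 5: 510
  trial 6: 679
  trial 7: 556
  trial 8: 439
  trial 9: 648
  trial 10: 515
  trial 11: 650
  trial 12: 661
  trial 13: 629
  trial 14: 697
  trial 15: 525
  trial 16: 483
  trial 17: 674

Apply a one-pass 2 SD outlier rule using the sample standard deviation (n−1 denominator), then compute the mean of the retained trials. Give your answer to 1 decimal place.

585.6 ms

n = 17, ΣRT = 12626, M = 742.706
Σ(x−M)² = 3284343.53; s = √(3284343.53/16) = 453.069
Cutoffs: 742.706 ± 2·453.069 → [-163.4, 1648.8]
Outside: 1814, 2028 → excluded.
Retained (n=15): Σ = 8784, mean = 8784/15 = 585.600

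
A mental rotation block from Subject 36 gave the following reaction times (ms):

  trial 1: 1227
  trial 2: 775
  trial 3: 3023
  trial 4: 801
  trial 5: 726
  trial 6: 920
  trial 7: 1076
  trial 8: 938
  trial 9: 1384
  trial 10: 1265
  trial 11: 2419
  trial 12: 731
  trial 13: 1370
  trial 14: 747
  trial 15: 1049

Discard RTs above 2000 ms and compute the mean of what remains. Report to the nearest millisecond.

Excluded: 2419, 3023
Retained (n=13): Σ = 13009
Mean = 13009/13 = 1000.6923

1001 ms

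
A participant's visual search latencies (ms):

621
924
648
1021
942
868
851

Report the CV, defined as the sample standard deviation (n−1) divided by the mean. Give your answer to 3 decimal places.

n = 7, Σ = 5875, M = 839.2857
Σ(x−M)² = 135947.429; s = √(135947.429/6) = 150.5254
CV = 150.5254 / 839.2857 = 0.17935

0.179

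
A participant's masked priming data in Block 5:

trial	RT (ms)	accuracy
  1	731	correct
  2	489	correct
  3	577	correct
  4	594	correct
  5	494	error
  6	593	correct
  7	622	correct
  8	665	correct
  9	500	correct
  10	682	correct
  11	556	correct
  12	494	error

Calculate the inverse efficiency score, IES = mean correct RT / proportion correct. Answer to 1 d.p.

Correct trials (n=10): 731, 489, 577, 594, 593, 622, 665, 500, 682, 556
Mean correct RT = 6009/10 = 600.9000 ms
Proportion correct = 10/12
IES = 600.9000 / (10/12) = 721.080 ms

721.1 ms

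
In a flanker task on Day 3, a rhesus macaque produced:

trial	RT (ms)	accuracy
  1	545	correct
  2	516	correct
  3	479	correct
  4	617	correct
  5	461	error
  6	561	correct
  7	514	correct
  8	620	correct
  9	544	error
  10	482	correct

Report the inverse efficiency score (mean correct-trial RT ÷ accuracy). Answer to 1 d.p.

677.2 ms

Correct trials (n=8): 545, 516, 479, 617, 561, 514, 620, 482
Mean correct RT = 4334/8 = 541.7500 ms
Proportion correct = 8/10
IES = 541.7500 / (8/10) = 677.188 ms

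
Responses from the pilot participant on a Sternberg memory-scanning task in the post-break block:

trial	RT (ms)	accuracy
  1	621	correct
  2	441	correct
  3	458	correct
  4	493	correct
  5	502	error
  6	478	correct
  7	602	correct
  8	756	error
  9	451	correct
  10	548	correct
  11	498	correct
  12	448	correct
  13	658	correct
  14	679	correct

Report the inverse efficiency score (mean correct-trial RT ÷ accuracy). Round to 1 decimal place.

619.8 ms

Correct trials (n=12): 621, 441, 458, 493, 478, 602, 451, 548, 498, 448, 658, 679
Mean correct RT = 6375/12 = 531.2500 ms
Proportion correct = 12/14
IES = 531.2500 / (12/14) = 619.792 ms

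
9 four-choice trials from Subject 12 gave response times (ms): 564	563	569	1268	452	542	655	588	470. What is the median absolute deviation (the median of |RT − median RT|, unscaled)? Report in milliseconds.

24 ms

Sorted: 452, 470, 542, 563, 564, 569, 588, 655, 1268 → median = 564
|x − 564|: 0, 1, 5, 704, 112, 22, 91, 24, 94
Sorted deviations: 0, 1, 5, 22, 24, 91, 94, 112, 704 → MAD = 24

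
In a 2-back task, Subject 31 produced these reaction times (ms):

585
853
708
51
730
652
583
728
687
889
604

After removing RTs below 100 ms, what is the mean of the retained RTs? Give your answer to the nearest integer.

702 ms

Excluded: 51
Retained (n=10): Σ = 7019
Mean = 7019/10 = 701.9000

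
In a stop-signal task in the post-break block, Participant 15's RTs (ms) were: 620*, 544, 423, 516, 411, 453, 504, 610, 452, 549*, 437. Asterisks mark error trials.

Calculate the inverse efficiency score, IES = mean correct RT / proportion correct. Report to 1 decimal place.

590.7 ms

Correct trials (n=9): 544, 423, 516, 411, 453, 504, 610, 452, 437
Mean correct RT = 4350/9 = 483.3333 ms
Proportion correct = 9/11
IES = 483.3333 / (9/11) = 590.741 ms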